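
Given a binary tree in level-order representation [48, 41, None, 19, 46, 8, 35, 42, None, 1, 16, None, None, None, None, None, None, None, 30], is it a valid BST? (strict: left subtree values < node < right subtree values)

Level-order array: [48, 41, None, 19, 46, 8, 35, 42, None, 1, 16, None, None, None, None, None, None, None, 30]
Validate using subtree bounds (lo, hi): at each node, require lo < value < hi,
then recurse left with hi=value and right with lo=value.
Preorder trace (stopping at first violation):
  at node 48 with bounds (-inf, +inf): OK
  at node 41 with bounds (-inf, 48): OK
  at node 19 with bounds (-inf, 41): OK
  at node 8 with bounds (-inf, 19): OK
  at node 1 with bounds (-inf, 8): OK
  at node 16 with bounds (8, 19): OK
  at node 30 with bounds (16, 19): VIOLATION
Node 30 violates its bound: not (16 < 30 < 19).
Result: Not a valid BST


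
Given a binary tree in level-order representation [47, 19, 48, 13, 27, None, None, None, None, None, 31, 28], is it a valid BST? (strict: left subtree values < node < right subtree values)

Level-order array: [47, 19, 48, 13, 27, None, None, None, None, None, 31, 28]
Validate using subtree bounds (lo, hi): at each node, require lo < value < hi,
then recurse left with hi=value and right with lo=value.
Preorder trace (stopping at first violation):
  at node 47 with bounds (-inf, +inf): OK
  at node 19 with bounds (-inf, 47): OK
  at node 13 with bounds (-inf, 19): OK
  at node 27 with bounds (19, 47): OK
  at node 31 with bounds (27, 47): OK
  at node 28 with bounds (27, 31): OK
  at node 48 with bounds (47, +inf): OK
No violation found at any node.
Result: Valid BST


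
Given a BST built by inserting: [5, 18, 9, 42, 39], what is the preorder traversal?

Tree insertion order: [5, 18, 9, 42, 39]
Tree (level-order array): [5, None, 18, 9, 42, None, None, 39]
Preorder traversal: [5, 18, 9, 42, 39]


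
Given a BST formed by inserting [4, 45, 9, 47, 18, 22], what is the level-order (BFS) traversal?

Tree insertion order: [4, 45, 9, 47, 18, 22]
Tree (level-order array): [4, None, 45, 9, 47, None, 18, None, None, None, 22]
BFS from the root, enqueuing left then right child of each popped node:
  queue [4] -> pop 4, enqueue [45], visited so far: [4]
  queue [45] -> pop 45, enqueue [9, 47], visited so far: [4, 45]
  queue [9, 47] -> pop 9, enqueue [18], visited so far: [4, 45, 9]
  queue [47, 18] -> pop 47, enqueue [none], visited so far: [4, 45, 9, 47]
  queue [18] -> pop 18, enqueue [22], visited so far: [4, 45, 9, 47, 18]
  queue [22] -> pop 22, enqueue [none], visited so far: [4, 45, 9, 47, 18, 22]
Result: [4, 45, 9, 47, 18, 22]


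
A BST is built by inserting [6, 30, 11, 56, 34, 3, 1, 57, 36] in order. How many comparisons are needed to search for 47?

Search path for 47: 6 -> 30 -> 56 -> 34 -> 36
Found: False
Comparisons: 5


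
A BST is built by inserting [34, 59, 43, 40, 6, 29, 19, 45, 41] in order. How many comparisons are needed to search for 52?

Search path for 52: 34 -> 59 -> 43 -> 45
Found: False
Comparisons: 4


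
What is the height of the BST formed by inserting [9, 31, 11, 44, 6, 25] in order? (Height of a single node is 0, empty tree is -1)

Insertion order: [9, 31, 11, 44, 6, 25]
Tree (level-order array): [9, 6, 31, None, None, 11, 44, None, 25]
Compute height bottom-up (empty subtree = -1):
  height(6) = 1 + max(-1, -1) = 0
  height(25) = 1 + max(-1, -1) = 0
  height(11) = 1 + max(-1, 0) = 1
  height(44) = 1 + max(-1, -1) = 0
  height(31) = 1 + max(1, 0) = 2
  height(9) = 1 + max(0, 2) = 3
Height = 3


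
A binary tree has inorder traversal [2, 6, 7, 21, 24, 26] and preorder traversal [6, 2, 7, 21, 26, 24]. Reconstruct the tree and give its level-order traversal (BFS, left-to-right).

Inorder:  [2, 6, 7, 21, 24, 26]
Preorder: [6, 2, 7, 21, 26, 24]
Algorithm: preorder visits root first, so consume preorder in order;
for each root, split the current inorder slice at that value into
left-subtree inorder and right-subtree inorder, then recurse.
Recursive splits:
  root=6; inorder splits into left=[2], right=[7, 21, 24, 26]
  root=2; inorder splits into left=[], right=[]
  root=7; inorder splits into left=[], right=[21, 24, 26]
  root=21; inorder splits into left=[], right=[24, 26]
  root=26; inorder splits into left=[24], right=[]
  root=24; inorder splits into left=[], right=[]
Reconstructed level-order: [6, 2, 7, 21, 26, 24]


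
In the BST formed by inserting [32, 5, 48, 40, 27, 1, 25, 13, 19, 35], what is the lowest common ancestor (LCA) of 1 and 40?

Tree insertion order: [32, 5, 48, 40, 27, 1, 25, 13, 19, 35]
Tree (level-order array): [32, 5, 48, 1, 27, 40, None, None, None, 25, None, 35, None, 13, None, None, None, None, 19]
In a BST, the LCA of p=1, q=40 is the first node v on the
root-to-leaf path with p <= v <= q (go left if both < v, right if both > v).
Walk from root:
  at 32: 1 <= 32 <= 40, this is the LCA
LCA = 32


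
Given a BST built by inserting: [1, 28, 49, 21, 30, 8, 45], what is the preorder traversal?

Tree insertion order: [1, 28, 49, 21, 30, 8, 45]
Tree (level-order array): [1, None, 28, 21, 49, 8, None, 30, None, None, None, None, 45]
Preorder traversal: [1, 28, 21, 8, 49, 30, 45]


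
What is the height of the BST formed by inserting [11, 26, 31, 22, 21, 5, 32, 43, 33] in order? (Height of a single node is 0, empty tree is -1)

Insertion order: [11, 26, 31, 22, 21, 5, 32, 43, 33]
Tree (level-order array): [11, 5, 26, None, None, 22, 31, 21, None, None, 32, None, None, None, 43, 33]
Compute height bottom-up (empty subtree = -1):
  height(5) = 1 + max(-1, -1) = 0
  height(21) = 1 + max(-1, -1) = 0
  height(22) = 1 + max(0, -1) = 1
  height(33) = 1 + max(-1, -1) = 0
  height(43) = 1 + max(0, -1) = 1
  height(32) = 1 + max(-1, 1) = 2
  height(31) = 1 + max(-1, 2) = 3
  height(26) = 1 + max(1, 3) = 4
  height(11) = 1 + max(0, 4) = 5
Height = 5


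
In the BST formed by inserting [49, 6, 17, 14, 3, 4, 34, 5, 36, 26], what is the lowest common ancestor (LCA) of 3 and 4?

Tree insertion order: [49, 6, 17, 14, 3, 4, 34, 5, 36, 26]
Tree (level-order array): [49, 6, None, 3, 17, None, 4, 14, 34, None, 5, None, None, 26, 36]
In a BST, the LCA of p=3, q=4 is the first node v on the
root-to-leaf path with p <= v <= q (go left if both < v, right if both > v).
Walk from root:
  at 49: both 3 and 4 < 49, go left
  at 6: both 3 and 4 < 6, go left
  at 3: 3 <= 3 <= 4, this is the LCA
LCA = 3


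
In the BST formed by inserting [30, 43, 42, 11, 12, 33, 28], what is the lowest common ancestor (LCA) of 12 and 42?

Tree insertion order: [30, 43, 42, 11, 12, 33, 28]
Tree (level-order array): [30, 11, 43, None, 12, 42, None, None, 28, 33]
In a BST, the LCA of p=12, q=42 is the first node v on the
root-to-leaf path with p <= v <= q (go left if both < v, right if both > v).
Walk from root:
  at 30: 12 <= 30 <= 42, this is the LCA
LCA = 30


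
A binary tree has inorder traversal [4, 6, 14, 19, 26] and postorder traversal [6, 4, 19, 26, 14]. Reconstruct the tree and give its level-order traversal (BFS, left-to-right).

Inorder:   [4, 6, 14, 19, 26]
Postorder: [6, 4, 19, 26, 14]
Algorithm: postorder visits root last, so walk postorder right-to-left;
each value is the root of the current inorder slice — split it at that
value, recurse on the right subtree first, then the left.
Recursive splits:
  root=14; inorder splits into left=[4, 6], right=[19, 26]
  root=26; inorder splits into left=[19], right=[]
  root=19; inorder splits into left=[], right=[]
  root=4; inorder splits into left=[], right=[6]
  root=6; inorder splits into left=[], right=[]
Reconstructed level-order: [14, 4, 26, 6, 19]


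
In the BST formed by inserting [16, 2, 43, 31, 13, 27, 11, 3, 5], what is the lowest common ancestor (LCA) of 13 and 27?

Tree insertion order: [16, 2, 43, 31, 13, 27, 11, 3, 5]
Tree (level-order array): [16, 2, 43, None, 13, 31, None, 11, None, 27, None, 3, None, None, None, None, 5]
In a BST, the LCA of p=13, q=27 is the first node v on the
root-to-leaf path with p <= v <= q (go left if both < v, right if both > v).
Walk from root:
  at 16: 13 <= 16 <= 27, this is the LCA
LCA = 16


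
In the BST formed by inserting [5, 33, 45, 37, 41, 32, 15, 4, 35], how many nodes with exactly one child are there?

Tree built from: [5, 33, 45, 37, 41, 32, 15, 4, 35]
Tree (level-order array): [5, 4, 33, None, None, 32, 45, 15, None, 37, None, None, None, 35, 41]
Rule: These are nodes with exactly 1 non-null child.
Per-node child counts:
  node 5: 2 child(ren)
  node 4: 0 child(ren)
  node 33: 2 child(ren)
  node 32: 1 child(ren)
  node 15: 0 child(ren)
  node 45: 1 child(ren)
  node 37: 2 child(ren)
  node 35: 0 child(ren)
  node 41: 0 child(ren)
Matching nodes: [32, 45]
Count of nodes with exactly one child: 2


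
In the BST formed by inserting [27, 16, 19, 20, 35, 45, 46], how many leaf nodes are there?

Tree built from: [27, 16, 19, 20, 35, 45, 46]
Tree (level-order array): [27, 16, 35, None, 19, None, 45, None, 20, None, 46]
Rule: A leaf has 0 children.
Per-node child counts:
  node 27: 2 child(ren)
  node 16: 1 child(ren)
  node 19: 1 child(ren)
  node 20: 0 child(ren)
  node 35: 1 child(ren)
  node 45: 1 child(ren)
  node 46: 0 child(ren)
Matching nodes: [20, 46]
Count of leaf nodes: 2


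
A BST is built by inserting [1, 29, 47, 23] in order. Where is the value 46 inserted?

Starting tree (level order): [1, None, 29, 23, 47]
Insertion path: 1 -> 29 -> 47
Result: insert 46 as left child of 47
Final tree (level order): [1, None, 29, 23, 47, None, None, 46]


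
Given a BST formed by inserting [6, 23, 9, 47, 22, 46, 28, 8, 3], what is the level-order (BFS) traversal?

Tree insertion order: [6, 23, 9, 47, 22, 46, 28, 8, 3]
Tree (level-order array): [6, 3, 23, None, None, 9, 47, 8, 22, 46, None, None, None, None, None, 28]
BFS from the root, enqueuing left then right child of each popped node:
  queue [6] -> pop 6, enqueue [3, 23], visited so far: [6]
  queue [3, 23] -> pop 3, enqueue [none], visited so far: [6, 3]
  queue [23] -> pop 23, enqueue [9, 47], visited so far: [6, 3, 23]
  queue [9, 47] -> pop 9, enqueue [8, 22], visited so far: [6, 3, 23, 9]
  queue [47, 8, 22] -> pop 47, enqueue [46], visited so far: [6, 3, 23, 9, 47]
  queue [8, 22, 46] -> pop 8, enqueue [none], visited so far: [6, 3, 23, 9, 47, 8]
  queue [22, 46] -> pop 22, enqueue [none], visited so far: [6, 3, 23, 9, 47, 8, 22]
  queue [46] -> pop 46, enqueue [28], visited so far: [6, 3, 23, 9, 47, 8, 22, 46]
  queue [28] -> pop 28, enqueue [none], visited so far: [6, 3, 23, 9, 47, 8, 22, 46, 28]
Result: [6, 3, 23, 9, 47, 8, 22, 46, 28]


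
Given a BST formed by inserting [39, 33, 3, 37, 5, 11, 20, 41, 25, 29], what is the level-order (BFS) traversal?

Tree insertion order: [39, 33, 3, 37, 5, 11, 20, 41, 25, 29]
Tree (level-order array): [39, 33, 41, 3, 37, None, None, None, 5, None, None, None, 11, None, 20, None, 25, None, 29]
BFS from the root, enqueuing left then right child of each popped node:
  queue [39] -> pop 39, enqueue [33, 41], visited so far: [39]
  queue [33, 41] -> pop 33, enqueue [3, 37], visited so far: [39, 33]
  queue [41, 3, 37] -> pop 41, enqueue [none], visited so far: [39, 33, 41]
  queue [3, 37] -> pop 3, enqueue [5], visited so far: [39, 33, 41, 3]
  queue [37, 5] -> pop 37, enqueue [none], visited so far: [39, 33, 41, 3, 37]
  queue [5] -> pop 5, enqueue [11], visited so far: [39, 33, 41, 3, 37, 5]
  queue [11] -> pop 11, enqueue [20], visited so far: [39, 33, 41, 3, 37, 5, 11]
  queue [20] -> pop 20, enqueue [25], visited so far: [39, 33, 41, 3, 37, 5, 11, 20]
  queue [25] -> pop 25, enqueue [29], visited so far: [39, 33, 41, 3, 37, 5, 11, 20, 25]
  queue [29] -> pop 29, enqueue [none], visited so far: [39, 33, 41, 3, 37, 5, 11, 20, 25, 29]
Result: [39, 33, 41, 3, 37, 5, 11, 20, 25, 29]


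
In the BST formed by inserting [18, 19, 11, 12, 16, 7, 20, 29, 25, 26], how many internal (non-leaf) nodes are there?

Tree built from: [18, 19, 11, 12, 16, 7, 20, 29, 25, 26]
Tree (level-order array): [18, 11, 19, 7, 12, None, 20, None, None, None, 16, None, 29, None, None, 25, None, None, 26]
Rule: An internal node has at least one child.
Per-node child counts:
  node 18: 2 child(ren)
  node 11: 2 child(ren)
  node 7: 0 child(ren)
  node 12: 1 child(ren)
  node 16: 0 child(ren)
  node 19: 1 child(ren)
  node 20: 1 child(ren)
  node 29: 1 child(ren)
  node 25: 1 child(ren)
  node 26: 0 child(ren)
Matching nodes: [18, 11, 12, 19, 20, 29, 25]
Count of internal (non-leaf) nodes: 7


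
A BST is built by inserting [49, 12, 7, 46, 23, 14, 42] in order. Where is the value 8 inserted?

Starting tree (level order): [49, 12, None, 7, 46, None, None, 23, None, 14, 42]
Insertion path: 49 -> 12 -> 7
Result: insert 8 as right child of 7
Final tree (level order): [49, 12, None, 7, 46, None, 8, 23, None, None, None, 14, 42]


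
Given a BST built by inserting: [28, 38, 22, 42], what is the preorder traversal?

Tree insertion order: [28, 38, 22, 42]
Tree (level-order array): [28, 22, 38, None, None, None, 42]
Preorder traversal: [28, 22, 38, 42]


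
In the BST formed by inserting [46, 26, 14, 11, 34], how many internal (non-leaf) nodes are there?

Tree built from: [46, 26, 14, 11, 34]
Tree (level-order array): [46, 26, None, 14, 34, 11]
Rule: An internal node has at least one child.
Per-node child counts:
  node 46: 1 child(ren)
  node 26: 2 child(ren)
  node 14: 1 child(ren)
  node 11: 0 child(ren)
  node 34: 0 child(ren)
Matching nodes: [46, 26, 14]
Count of internal (non-leaf) nodes: 3


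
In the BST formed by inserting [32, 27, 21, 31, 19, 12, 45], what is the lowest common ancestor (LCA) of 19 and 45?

Tree insertion order: [32, 27, 21, 31, 19, 12, 45]
Tree (level-order array): [32, 27, 45, 21, 31, None, None, 19, None, None, None, 12]
In a BST, the LCA of p=19, q=45 is the first node v on the
root-to-leaf path with p <= v <= q (go left if both < v, right if both > v).
Walk from root:
  at 32: 19 <= 32 <= 45, this is the LCA
LCA = 32


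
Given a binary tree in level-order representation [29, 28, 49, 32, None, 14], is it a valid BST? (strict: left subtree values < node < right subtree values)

Level-order array: [29, 28, 49, 32, None, 14]
Validate using subtree bounds (lo, hi): at each node, require lo < value < hi,
then recurse left with hi=value and right with lo=value.
Preorder trace (stopping at first violation):
  at node 29 with bounds (-inf, +inf): OK
  at node 28 with bounds (-inf, 29): OK
  at node 32 with bounds (-inf, 28): VIOLATION
Node 32 violates its bound: not (-inf < 32 < 28).
Result: Not a valid BST


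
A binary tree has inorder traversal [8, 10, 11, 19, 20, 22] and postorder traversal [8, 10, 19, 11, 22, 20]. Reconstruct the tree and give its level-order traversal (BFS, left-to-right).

Inorder:   [8, 10, 11, 19, 20, 22]
Postorder: [8, 10, 19, 11, 22, 20]
Algorithm: postorder visits root last, so walk postorder right-to-left;
each value is the root of the current inorder slice — split it at that
value, recurse on the right subtree first, then the left.
Recursive splits:
  root=20; inorder splits into left=[8, 10, 11, 19], right=[22]
  root=22; inorder splits into left=[], right=[]
  root=11; inorder splits into left=[8, 10], right=[19]
  root=19; inorder splits into left=[], right=[]
  root=10; inorder splits into left=[8], right=[]
  root=8; inorder splits into left=[], right=[]
Reconstructed level-order: [20, 11, 22, 10, 19, 8]


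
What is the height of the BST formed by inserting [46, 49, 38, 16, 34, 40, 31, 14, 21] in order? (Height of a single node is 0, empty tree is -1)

Insertion order: [46, 49, 38, 16, 34, 40, 31, 14, 21]
Tree (level-order array): [46, 38, 49, 16, 40, None, None, 14, 34, None, None, None, None, 31, None, 21]
Compute height bottom-up (empty subtree = -1):
  height(14) = 1 + max(-1, -1) = 0
  height(21) = 1 + max(-1, -1) = 0
  height(31) = 1 + max(0, -1) = 1
  height(34) = 1 + max(1, -1) = 2
  height(16) = 1 + max(0, 2) = 3
  height(40) = 1 + max(-1, -1) = 0
  height(38) = 1 + max(3, 0) = 4
  height(49) = 1 + max(-1, -1) = 0
  height(46) = 1 + max(4, 0) = 5
Height = 5


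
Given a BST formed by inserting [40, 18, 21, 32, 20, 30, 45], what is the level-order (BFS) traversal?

Tree insertion order: [40, 18, 21, 32, 20, 30, 45]
Tree (level-order array): [40, 18, 45, None, 21, None, None, 20, 32, None, None, 30]
BFS from the root, enqueuing left then right child of each popped node:
  queue [40] -> pop 40, enqueue [18, 45], visited so far: [40]
  queue [18, 45] -> pop 18, enqueue [21], visited so far: [40, 18]
  queue [45, 21] -> pop 45, enqueue [none], visited so far: [40, 18, 45]
  queue [21] -> pop 21, enqueue [20, 32], visited so far: [40, 18, 45, 21]
  queue [20, 32] -> pop 20, enqueue [none], visited so far: [40, 18, 45, 21, 20]
  queue [32] -> pop 32, enqueue [30], visited so far: [40, 18, 45, 21, 20, 32]
  queue [30] -> pop 30, enqueue [none], visited so far: [40, 18, 45, 21, 20, 32, 30]
Result: [40, 18, 45, 21, 20, 32, 30]


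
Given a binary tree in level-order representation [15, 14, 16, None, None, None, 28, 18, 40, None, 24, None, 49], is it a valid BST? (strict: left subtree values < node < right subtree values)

Level-order array: [15, 14, 16, None, None, None, 28, 18, 40, None, 24, None, 49]
Validate using subtree bounds (lo, hi): at each node, require lo < value < hi,
then recurse left with hi=value and right with lo=value.
Preorder trace (stopping at first violation):
  at node 15 with bounds (-inf, +inf): OK
  at node 14 with bounds (-inf, 15): OK
  at node 16 with bounds (15, +inf): OK
  at node 28 with bounds (16, +inf): OK
  at node 18 with bounds (16, 28): OK
  at node 24 with bounds (18, 28): OK
  at node 40 with bounds (28, +inf): OK
  at node 49 with bounds (40, +inf): OK
No violation found at any node.
Result: Valid BST


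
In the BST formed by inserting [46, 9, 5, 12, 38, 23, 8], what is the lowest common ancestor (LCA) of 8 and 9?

Tree insertion order: [46, 9, 5, 12, 38, 23, 8]
Tree (level-order array): [46, 9, None, 5, 12, None, 8, None, 38, None, None, 23]
In a BST, the LCA of p=8, q=9 is the first node v on the
root-to-leaf path with p <= v <= q (go left if both < v, right if both > v).
Walk from root:
  at 46: both 8 and 9 < 46, go left
  at 9: 8 <= 9 <= 9, this is the LCA
LCA = 9


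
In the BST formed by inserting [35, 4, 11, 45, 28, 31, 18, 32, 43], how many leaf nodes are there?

Tree built from: [35, 4, 11, 45, 28, 31, 18, 32, 43]
Tree (level-order array): [35, 4, 45, None, 11, 43, None, None, 28, None, None, 18, 31, None, None, None, 32]
Rule: A leaf has 0 children.
Per-node child counts:
  node 35: 2 child(ren)
  node 4: 1 child(ren)
  node 11: 1 child(ren)
  node 28: 2 child(ren)
  node 18: 0 child(ren)
  node 31: 1 child(ren)
  node 32: 0 child(ren)
  node 45: 1 child(ren)
  node 43: 0 child(ren)
Matching nodes: [18, 32, 43]
Count of leaf nodes: 3


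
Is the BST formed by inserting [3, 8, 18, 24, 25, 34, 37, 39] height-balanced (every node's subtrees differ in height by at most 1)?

Tree (level-order array): [3, None, 8, None, 18, None, 24, None, 25, None, 34, None, 37, None, 39]
Definition: a tree is height-balanced if, at every node, |h(left) - h(right)| <= 1 (empty subtree has height -1).
Bottom-up per-node check:
  node 39: h_left=-1, h_right=-1, diff=0 [OK], height=0
  node 37: h_left=-1, h_right=0, diff=1 [OK], height=1
  node 34: h_left=-1, h_right=1, diff=2 [FAIL (|-1-1|=2 > 1)], height=2
  node 25: h_left=-1, h_right=2, diff=3 [FAIL (|-1-2|=3 > 1)], height=3
  node 24: h_left=-1, h_right=3, diff=4 [FAIL (|-1-3|=4 > 1)], height=4
  node 18: h_left=-1, h_right=4, diff=5 [FAIL (|-1-4|=5 > 1)], height=5
  node 8: h_left=-1, h_right=5, diff=6 [FAIL (|-1-5|=6 > 1)], height=6
  node 3: h_left=-1, h_right=6, diff=7 [FAIL (|-1-6|=7 > 1)], height=7
Node 34 violates the condition: |-1 - 1| = 2 > 1.
Result: Not balanced


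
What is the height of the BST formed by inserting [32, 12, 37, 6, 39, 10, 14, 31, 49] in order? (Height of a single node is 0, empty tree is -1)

Insertion order: [32, 12, 37, 6, 39, 10, 14, 31, 49]
Tree (level-order array): [32, 12, 37, 6, 14, None, 39, None, 10, None, 31, None, 49]
Compute height bottom-up (empty subtree = -1):
  height(10) = 1 + max(-1, -1) = 0
  height(6) = 1 + max(-1, 0) = 1
  height(31) = 1 + max(-1, -1) = 0
  height(14) = 1 + max(-1, 0) = 1
  height(12) = 1 + max(1, 1) = 2
  height(49) = 1 + max(-1, -1) = 0
  height(39) = 1 + max(-1, 0) = 1
  height(37) = 1 + max(-1, 1) = 2
  height(32) = 1 + max(2, 2) = 3
Height = 3


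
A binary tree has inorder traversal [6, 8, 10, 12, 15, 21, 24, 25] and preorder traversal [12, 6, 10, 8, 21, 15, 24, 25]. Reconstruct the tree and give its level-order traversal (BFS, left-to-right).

Inorder:  [6, 8, 10, 12, 15, 21, 24, 25]
Preorder: [12, 6, 10, 8, 21, 15, 24, 25]
Algorithm: preorder visits root first, so consume preorder in order;
for each root, split the current inorder slice at that value into
left-subtree inorder and right-subtree inorder, then recurse.
Recursive splits:
  root=12; inorder splits into left=[6, 8, 10], right=[15, 21, 24, 25]
  root=6; inorder splits into left=[], right=[8, 10]
  root=10; inorder splits into left=[8], right=[]
  root=8; inorder splits into left=[], right=[]
  root=21; inorder splits into left=[15], right=[24, 25]
  root=15; inorder splits into left=[], right=[]
  root=24; inorder splits into left=[], right=[25]
  root=25; inorder splits into left=[], right=[]
Reconstructed level-order: [12, 6, 21, 10, 15, 24, 8, 25]


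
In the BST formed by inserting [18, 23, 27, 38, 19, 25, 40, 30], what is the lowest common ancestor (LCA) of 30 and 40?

Tree insertion order: [18, 23, 27, 38, 19, 25, 40, 30]
Tree (level-order array): [18, None, 23, 19, 27, None, None, 25, 38, None, None, 30, 40]
In a BST, the LCA of p=30, q=40 is the first node v on the
root-to-leaf path with p <= v <= q (go left if both < v, right if both > v).
Walk from root:
  at 18: both 30 and 40 > 18, go right
  at 23: both 30 and 40 > 23, go right
  at 27: both 30 and 40 > 27, go right
  at 38: 30 <= 38 <= 40, this is the LCA
LCA = 38


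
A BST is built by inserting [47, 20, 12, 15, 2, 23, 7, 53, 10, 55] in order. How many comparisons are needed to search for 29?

Search path for 29: 47 -> 20 -> 23
Found: False
Comparisons: 3


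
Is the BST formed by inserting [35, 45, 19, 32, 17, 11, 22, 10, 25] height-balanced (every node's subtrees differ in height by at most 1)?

Tree (level-order array): [35, 19, 45, 17, 32, None, None, 11, None, 22, None, 10, None, None, 25]
Definition: a tree is height-balanced if, at every node, |h(left) - h(right)| <= 1 (empty subtree has height -1).
Bottom-up per-node check:
  node 10: h_left=-1, h_right=-1, diff=0 [OK], height=0
  node 11: h_left=0, h_right=-1, diff=1 [OK], height=1
  node 17: h_left=1, h_right=-1, diff=2 [FAIL (|1--1|=2 > 1)], height=2
  node 25: h_left=-1, h_right=-1, diff=0 [OK], height=0
  node 22: h_left=-1, h_right=0, diff=1 [OK], height=1
  node 32: h_left=1, h_right=-1, diff=2 [FAIL (|1--1|=2 > 1)], height=2
  node 19: h_left=2, h_right=2, diff=0 [OK], height=3
  node 45: h_left=-1, h_right=-1, diff=0 [OK], height=0
  node 35: h_left=3, h_right=0, diff=3 [FAIL (|3-0|=3 > 1)], height=4
Node 17 violates the condition: |1 - -1| = 2 > 1.
Result: Not balanced


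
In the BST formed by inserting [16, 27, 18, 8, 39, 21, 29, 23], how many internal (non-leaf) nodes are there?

Tree built from: [16, 27, 18, 8, 39, 21, 29, 23]
Tree (level-order array): [16, 8, 27, None, None, 18, 39, None, 21, 29, None, None, 23]
Rule: An internal node has at least one child.
Per-node child counts:
  node 16: 2 child(ren)
  node 8: 0 child(ren)
  node 27: 2 child(ren)
  node 18: 1 child(ren)
  node 21: 1 child(ren)
  node 23: 0 child(ren)
  node 39: 1 child(ren)
  node 29: 0 child(ren)
Matching nodes: [16, 27, 18, 21, 39]
Count of internal (non-leaf) nodes: 5


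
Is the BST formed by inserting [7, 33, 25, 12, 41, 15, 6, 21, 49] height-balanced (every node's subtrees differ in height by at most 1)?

Tree (level-order array): [7, 6, 33, None, None, 25, 41, 12, None, None, 49, None, 15, None, None, None, 21]
Definition: a tree is height-balanced if, at every node, |h(left) - h(right)| <= 1 (empty subtree has height -1).
Bottom-up per-node check:
  node 6: h_left=-1, h_right=-1, diff=0 [OK], height=0
  node 21: h_left=-1, h_right=-1, diff=0 [OK], height=0
  node 15: h_left=-1, h_right=0, diff=1 [OK], height=1
  node 12: h_left=-1, h_right=1, diff=2 [FAIL (|-1-1|=2 > 1)], height=2
  node 25: h_left=2, h_right=-1, diff=3 [FAIL (|2--1|=3 > 1)], height=3
  node 49: h_left=-1, h_right=-1, diff=0 [OK], height=0
  node 41: h_left=-1, h_right=0, diff=1 [OK], height=1
  node 33: h_left=3, h_right=1, diff=2 [FAIL (|3-1|=2 > 1)], height=4
  node 7: h_left=0, h_right=4, diff=4 [FAIL (|0-4|=4 > 1)], height=5
Node 12 violates the condition: |-1 - 1| = 2 > 1.
Result: Not balanced


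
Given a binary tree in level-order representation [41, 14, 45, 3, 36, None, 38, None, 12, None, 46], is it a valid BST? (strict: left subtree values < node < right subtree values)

Level-order array: [41, 14, 45, 3, 36, None, 38, None, 12, None, 46]
Validate using subtree bounds (lo, hi): at each node, require lo < value < hi,
then recurse left with hi=value and right with lo=value.
Preorder trace (stopping at first violation):
  at node 41 with bounds (-inf, +inf): OK
  at node 14 with bounds (-inf, 41): OK
  at node 3 with bounds (-inf, 14): OK
  at node 12 with bounds (3, 14): OK
  at node 36 with bounds (14, 41): OK
  at node 46 with bounds (36, 41): VIOLATION
Node 46 violates its bound: not (36 < 46 < 41).
Result: Not a valid BST


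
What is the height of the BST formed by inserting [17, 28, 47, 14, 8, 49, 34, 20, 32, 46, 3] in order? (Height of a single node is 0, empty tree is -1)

Insertion order: [17, 28, 47, 14, 8, 49, 34, 20, 32, 46, 3]
Tree (level-order array): [17, 14, 28, 8, None, 20, 47, 3, None, None, None, 34, 49, None, None, 32, 46]
Compute height bottom-up (empty subtree = -1):
  height(3) = 1 + max(-1, -1) = 0
  height(8) = 1 + max(0, -1) = 1
  height(14) = 1 + max(1, -1) = 2
  height(20) = 1 + max(-1, -1) = 0
  height(32) = 1 + max(-1, -1) = 0
  height(46) = 1 + max(-1, -1) = 0
  height(34) = 1 + max(0, 0) = 1
  height(49) = 1 + max(-1, -1) = 0
  height(47) = 1 + max(1, 0) = 2
  height(28) = 1 + max(0, 2) = 3
  height(17) = 1 + max(2, 3) = 4
Height = 4


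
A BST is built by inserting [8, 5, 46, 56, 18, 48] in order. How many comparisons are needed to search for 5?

Search path for 5: 8 -> 5
Found: True
Comparisons: 2


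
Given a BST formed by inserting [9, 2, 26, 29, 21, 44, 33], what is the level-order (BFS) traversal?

Tree insertion order: [9, 2, 26, 29, 21, 44, 33]
Tree (level-order array): [9, 2, 26, None, None, 21, 29, None, None, None, 44, 33]
BFS from the root, enqueuing left then right child of each popped node:
  queue [9] -> pop 9, enqueue [2, 26], visited so far: [9]
  queue [2, 26] -> pop 2, enqueue [none], visited so far: [9, 2]
  queue [26] -> pop 26, enqueue [21, 29], visited so far: [9, 2, 26]
  queue [21, 29] -> pop 21, enqueue [none], visited so far: [9, 2, 26, 21]
  queue [29] -> pop 29, enqueue [44], visited so far: [9, 2, 26, 21, 29]
  queue [44] -> pop 44, enqueue [33], visited so far: [9, 2, 26, 21, 29, 44]
  queue [33] -> pop 33, enqueue [none], visited so far: [9, 2, 26, 21, 29, 44, 33]
Result: [9, 2, 26, 21, 29, 44, 33]


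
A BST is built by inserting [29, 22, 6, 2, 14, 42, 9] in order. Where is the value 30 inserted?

Starting tree (level order): [29, 22, 42, 6, None, None, None, 2, 14, None, None, 9]
Insertion path: 29 -> 42
Result: insert 30 as left child of 42
Final tree (level order): [29, 22, 42, 6, None, 30, None, 2, 14, None, None, None, None, 9]


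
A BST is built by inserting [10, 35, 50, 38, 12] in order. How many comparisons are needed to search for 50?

Search path for 50: 10 -> 35 -> 50
Found: True
Comparisons: 3


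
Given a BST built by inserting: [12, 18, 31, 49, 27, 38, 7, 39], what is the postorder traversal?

Tree insertion order: [12, 18, 31, 49, 27, 38, 7, 39]
Tree (level-order array): [12, 7, 18, None, None, None, 31, 27, 49, None, None, 38, None, None, 39]
Postorder traversal: [7, 27, 39, 38, 49, 31, 18, 12]


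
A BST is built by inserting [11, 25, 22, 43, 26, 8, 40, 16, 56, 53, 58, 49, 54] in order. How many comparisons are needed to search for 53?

Search path for 53: 11 -> 25 -> 43 -> 56 -> 53
Found: True
Comparisons: 5


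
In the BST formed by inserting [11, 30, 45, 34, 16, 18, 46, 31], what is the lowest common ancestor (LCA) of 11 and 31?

Tree insertion order: [11, 30, 45, 34, 16, 18, 46, 31]
Tree (level-order array): [11, None, 30, 16, 45, None, 18, 34, 46, None, None, 31]
In a BST, the LCA of p=11, q=31 is the first node v on the
root-to-leaf path with p <= v <= q (go left if both < v, right if both > v).
Walk from root:
  at 11: 11 <= 11 <= 31, this is the LCA
LCA = 11


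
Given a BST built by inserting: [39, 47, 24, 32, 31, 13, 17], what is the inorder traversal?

Tree insertion order: [39, 47, 24, 32, 31, 13, 17]
Tree (level-order array): [39, 24, 47, 13, 32, None, None, None, 17, 31]
Inorder traversal: [13, 17, 24, 31, 32, 39, 47]


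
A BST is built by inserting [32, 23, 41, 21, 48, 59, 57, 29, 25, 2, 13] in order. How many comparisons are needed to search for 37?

Search path for 37: 32 -> 41
Found: False
Comparisons: 2


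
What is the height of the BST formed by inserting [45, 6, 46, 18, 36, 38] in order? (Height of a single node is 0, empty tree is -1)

Insertion order: [45, 6, 46, 18, 36, 38]
Tree (level-order array): [45, 6, 46, None, 18, None, None, None, 36, None, 38]
Compute height bottom-up (empty subtree = -1):
  height(38) = 1 + max(-1, -1) = 0
  height(36) = 1 + max(-1, 0) = 1
  height(18) = 1 + max(-1, 1) = 2
  height(6) = 1 + max(-1, 2) = 3
  height(46) = 1 + max(-1, -1) = 0
  height(45) = 1 + max(3, 0) = 4
Height = 4


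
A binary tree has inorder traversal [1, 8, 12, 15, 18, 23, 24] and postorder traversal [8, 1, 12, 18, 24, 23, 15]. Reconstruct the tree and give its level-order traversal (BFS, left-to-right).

Inorder:   [1, 8, 12, 15, 18, 23, 24]
Postorder: [8, 1, 12, 18, 24, 23, 15]
Algorithm: postorder visits root last, so walk postorder right-to-left;
each value is the root of the current inorder slice — split it at that
value, recurse on the right subtree first, then the left.
Recursive splits:
  root=15; inorder splits into left=[1, 8, 12], right=[18, 23, 24]
  root=23; inorder splits into left=[18], right=[24]
  root=24; inorder splits into left=[], right=[]
  root=18; inorder splits into left=[], right=[]
  root=12; inorder splits into left=[1, 8], right=[]
  root=1; inorder splits into left=[], right=[8]
  root=8; inorder splits into left=[], right=[]
Reconstructed level-order: [15, 12, 23, 1, 18, 24, 8]


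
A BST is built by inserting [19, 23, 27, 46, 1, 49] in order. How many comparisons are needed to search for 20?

Search path for 20: 19 -> 23
Found: False
Comparisons: 2


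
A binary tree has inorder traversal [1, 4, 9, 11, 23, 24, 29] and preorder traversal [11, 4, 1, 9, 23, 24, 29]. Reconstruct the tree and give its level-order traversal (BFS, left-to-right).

Inorder:  [1, 4, 9, 11, 23, 24, 29]
Preorder: [11, 4, 1, 9, 23, 24, 29]
Algorithm: preorder visits root first, so consume preorder in order;
for each root, split the current inorder slice at that value into
left-subtree inorder and right-subtree inorder, then recurse.
Recursive splits:
  root=11; inorder splits into left=[1, 4, 9], right=[23, 24, 29]
  root=4; inorder splits into left=[1], right=[9]
  root=1; inorder splits into left=[], right=[]
  root=9; inorder splits into left=[], right=[]
  root=23; inorder splits into left=[], right=[24, 29]
  root=24; inorder splits into left=[], right=[29]
  root=29; inorder splits into left=[], right=[]
Reconstructed level-order: [11, 4, 23, 1, 9, 24, 29]


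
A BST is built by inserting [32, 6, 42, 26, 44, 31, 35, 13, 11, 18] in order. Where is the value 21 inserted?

Starting tree (level order): [32, 6, 42, None, 26, 35, 44, 13, 31, None, None, None, None, 11, 18]
Insertion path: 32 -> 6 -> 26 -> 13 -> 18
Result: insert 21 as right child of 18
Final tree (level order): [32, 6, 42, None, 26, 35, 44, 13, 31, None, None, None, None, 11, 18, None, None, None, None, None, 21]


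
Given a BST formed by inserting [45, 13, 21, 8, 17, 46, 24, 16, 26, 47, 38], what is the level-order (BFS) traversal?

Tree insertion order: [45, 13, 21, 8, 17, 46, 24, 16, 26, 47, 38]
Tree (level-order array): [45, 13, 46, 8, 21, None, 47, None, None, 17, 24, None, None, 16, None, None, 26, None, None, None, 38]
BFS from the root, enqueuing left then right child of each popped node:
  queue [45] -> pop 45, enqueue [13, 46], visited so far: [45]
  queue [13, 46] -> pop 13, enqueue [8, 21], visited so far: [45, 13]
  queue [46, 8, 21] -> pop 46, enqueue [47], visited so far: [45, 13, 46]
  queue [8, 21, 47] -> pop 8, enqueue [none], visited so far: [45, 13, 46, 8]
  queue [21, 47] -> pop 21, enqueue [17, 24], visited so far: [45, 13, 46, 8, 21]
  queue [47, 17, 24] -> pop 47, enqueue [none], visited so far: [45, 13, 46, 8, 21, 47]
  queue [17, 24] -> pop 17, enqueue [16], visited so far: [45, 13, 46, 8, 21, 47, 17]
  queue [24, 16] -> pop 24, enqueue [26], visited so far: [45, 13, 46, 8, 21, 47, 17, 24]
  queue [16, 26] -> pop 16, enqueue [none], visited so far: [45, 13, 46, 8, 21, 47, 17, 24, 16]
  queue [26] -> pop 26, enqueue [38], visited so far: [45, 13, 46, 8, 21, 47, 17, 24, 16, 26]
  queue [38] -> pop 38, enqueue [none], visited so far: [45, 13, 46, 8, 21, 47, 17, 24, 16, 26, 38]
Result: [45, 13, 46, 8, 21, 47, 17, 24, 16, 26, 38]


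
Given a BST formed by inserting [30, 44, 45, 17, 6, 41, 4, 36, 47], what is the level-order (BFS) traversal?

Tree insertion order: [30, 44, 45, 17, 6, 41, 4, 36, 47]
Tree (level-order array): [30, 17, 44, 6, None, 41, 45, 4, None, 36, None, None, 47]
BFS from the root, enqueuing left then right child of each popped node:
  queue [30] -> pop 30, enqueue [17, 44], visited so far: [30]
  queue [17, 44] -> pop 17, enqueue [6], visited so far: [30, 17]
  queue [44, 6] -> pop 44, enqueue [41, 45], visited so far: [30, 17, 44]
  queue [6, 41, 45] -> pop 6, enqueue [4], visited so far: [30, 17, 44, 6]
  queue [41, 45, 4] -> pop 41, enqueue [36], visited so far: [30, 17, 44, 6, 41]
  queue [45, 4, 36] -> pop 45, enqueue [47], visited so far: [30, 17, 44, 6, 41, 45]
  queue [4, 36, 47] -> pop 4, enqueue [none], visited so far: [30, 17, 44, 6, 41, 45, 4]
  queue [36, 47] -> pop 36, enqueue [none], visited so far: [30, 17, 44, 6, 41, 45, 4, 36]
  queue [47] -> pop 47, enqueue [none], visited so far: [30, 17, 44, 6, 41, 45, 4, 36, 47]
Result: [30, 17, 44, 6, 41, 45, 4, 36, 47]


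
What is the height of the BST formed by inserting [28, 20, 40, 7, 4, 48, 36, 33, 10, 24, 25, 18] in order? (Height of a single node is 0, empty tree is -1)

Insertion order: [28, 20, 40, 7, 4, 48, 36, 33, 10, 24, 25, 18]
Tree (level-order array): [28, 20, 40, 7, 24, 36, 48, 4, 10, None, 25, 33, None, None, None, None, None, None, 18]
Compute height bottom-up (empty subtree = -1):
  height(4) = 1 + max(-1, -1) = 0
  height(18) = 1 + max(-1, -1) = 0
  height(10) = 1 + max(-1, 0) = 1
  height(7) = 1 + max(0, 1) = 2
  height(25) = 1 + max(-1, -1) = 0
  height(24) = 1 + max(-1, 0) = 1
  height(20) = 1 + max(2, 1) = 3
  height(33) = 1 + max(-1, -1) = 0
  height(36) = 1 + max(0, -1) = 1
  height(48) = 1 + max(-1, -1) = 0
  height(40) = 1 + max(1, 0) = 2
  height(28) = 1 + max(3, 2) = 4
Height = 4


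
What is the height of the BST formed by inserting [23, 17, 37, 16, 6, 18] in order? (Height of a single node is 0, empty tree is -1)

Insertion order: [23, 17, 37, 16, 6, 18]
Tree (level-order array): [23, 17, 37, 16, 18, None, None, 6]
Compute height bottom-up (empty subtree = -1):
  height(6) = 1 + max(-1, -1) = 0
  height(16) = 1 + max(0, -1) = 1
  height(18) = 1 + max(-1, -1) = 0
  height(17) = 1 + max(1, 0) = 2
  height(37) = 1 + max(-1, -1) = 0
  height(23) = 1 + max(2, 0) = 3
Height = 3


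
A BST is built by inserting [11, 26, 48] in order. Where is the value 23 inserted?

Starting tree (level order): [11, None, 26, None, 48]
Insertion path: 11 -> 26
Result: insert 23 as left child of 26
Final tree (level order): [11, None, 26, 23, 48]


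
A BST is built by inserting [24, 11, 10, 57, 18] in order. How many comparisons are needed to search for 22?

Search path for 22: 24 -> 11 -> 18
Found: False
Comparisons: 3


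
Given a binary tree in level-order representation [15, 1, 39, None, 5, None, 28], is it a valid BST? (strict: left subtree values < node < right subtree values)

Level-order array: [15, 1, 39, None, 5, None, 28]
Validate using subtree bounds (lo, hi): at each node, require lo < value < hi,
then recurse left with hi=value and right with lo=value.
Preorder trace (stopping at first violation):
  at node 15 with bounds (-inf, +inf): OK
  at node 1 with bounds (-inf, 15): OK
  at node 5 with bounds (1, 15): OK
  at node 39 with bounds (15, +inf): OK
  at node 28 with bounds (39, +inf): VIOLATION
Node 28 violates its bound: not (39 < 28 < +inf).
Result: Not a valid BST


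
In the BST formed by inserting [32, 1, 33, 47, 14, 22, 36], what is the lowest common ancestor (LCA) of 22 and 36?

Tree insertion order: [32, 1, 33, 47, 14, 22, 36]
Tree (level-order array): [32, 1, 33, None, 14, None, 47, None, 22, 36]
In a BST, the LCA of p=22, q=36 is the first node v on the
root-to-leaf path with p <= v <= q (go left if both < v, right if both > v).
Walk from root:
  at 32: 22 <= 32 <= 36, this is the LCA
LCA = 32


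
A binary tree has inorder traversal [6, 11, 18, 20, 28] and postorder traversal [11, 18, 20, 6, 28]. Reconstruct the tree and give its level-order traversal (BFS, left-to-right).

Inorder:   [6, 11, 18, 20, 28]
Postorder: [11, 18, 20, 6, 28]
Algorithm: postorder visits root last, so walk postorder right-to-left;
each value is the root of the current inorder slice — split it at that
value, recurse on the right subtree first, then the left.
Recursive splits:
  root=28; inorder splits into left=[6, 11, 18, 20], right=[]
  root=6; inorder splits into left=[], right=[11, 18, 20]
  root=20; inorder splits into left=[11, 18], right=[]
  root=18; inorder splits into left=[11], right=[]
  root=11; inorder splits into left=[], right=[]
Reconstructed level-order: [28, 6, 20, 18, 11]


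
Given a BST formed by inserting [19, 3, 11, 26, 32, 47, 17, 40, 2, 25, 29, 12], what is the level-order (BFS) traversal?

Tree insertion order: [19, 3, 11, 26, 32, 47, 17, 40, 2, 25, 29, 12]
Tree (level-order array): [19, 3, 26, 2, 11, 25, 32, None, None, None, 17, None, None, 29, 47, 12, None, None, None, 40]
BFS from the root, enqueuing left then right child of each popped node:
  queue [19] -> pop 19, enqueue [3, 26], visited so far: [19]
  queue [3, 26] -> pop 3, enqueue [2, 11], visited so far: [19, 3]
  queue [26, 2, 11] -> pop 26, enqueue [25, 32], visited so far: [19, 3, 26]
  queue [2, 11, 25, 32] -> pop 2, enqueue [none], visited so far: [19, 3, 26, 2]
  queue [11, 25, 32] -> pop 11, enqueue [17], visited so far: [19, 3, 26, 2, 11]
  queue [25, 32, 17] -> pop 25, enqueue [none], visited so far: [19, 3, 26, 2, 11, 25]
  queue [32, 17] -> pop 32, enqueue [29, 47], visited so far: [19, 3, 26, 2, 11, 25, 32]
  queue [17, 29, 47] -> pop 17, enqueue [12], visited so far: [19, 3, 26, 2, 11, 25, 32, 17]
  queue [29, 47, 12] -> pop 29, enqueue [none], visited so far: [19, 3, 26, 2, 11, 25, 32, 17, 29]
  queue [47, 12] -> pop 47, enqueue [40], visited so far: [19, 3, 26, 2, 11, 25, 32, 17, 29, 47]
  queue [12, 40] -> pop 12, enqueue [none], visited so far: [19, 3, 26, 2, 11, 25, 32, 17, 29, 47, 12]
  queue [40] -> pop 40, enqueue [none], visited so far: [19, 3, 26, 2, 11, 25, 32, 17, 29, 47, 12, 40]
Result: [19, 3, 26, 2, 11, 25, 32, 17, 29, 47, 12, 40]


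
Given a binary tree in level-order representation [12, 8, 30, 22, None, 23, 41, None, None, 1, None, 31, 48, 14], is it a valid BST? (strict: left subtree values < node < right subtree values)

Level-order array: [12, 8, 30, 22, None, 23, 41, None, None, 1, None, 31, 48, 14]
Validate using subtree bounds (lo, hi): at each node, require lo < value < hi,
then recurse left with hi=value and right with lo=value.
Preorder trace (stopping at first violation):
  at node 12 with bounds (-inf, +inf): OK
  at node 8 with bounds (-inf, 12): OK
  at node 22 with bounds (-inf, 8): VIOLATION
Node 22 violates its bound: not (-inf < 22 < 8).
Result: Not a valid BST
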